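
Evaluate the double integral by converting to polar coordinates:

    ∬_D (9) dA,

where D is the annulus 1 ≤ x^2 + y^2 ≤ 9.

The region D is 1 ≤ r ≤ 3, 0 ≤ θ ≤ 2π in polar coordinates, where x = r cos(θ), y = r sin(θ), and dA = r dr dθ.

Under the substitution, the integrand becomes 9, so

    ∬_D (9) dA = ∫_{0}^{2π} ∫_{1}^{3} (9) · r dr dθ.

Inner integral (in r): ∫_{1}^{3} (9) · r dr = 36.

Outer integral (in θ): ∫_{0}^{2π} (36) dθ = 72π.

Therefore ∬_D (9) dA = 72π.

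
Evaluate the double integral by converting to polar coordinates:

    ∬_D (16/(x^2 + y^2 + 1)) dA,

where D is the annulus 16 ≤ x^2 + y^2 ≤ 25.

The region D is 4 ≤ r ≤ 5, 0 ≤ θ ≤ 2π in polar coordinates, where x = r cos(θ), y = r sin(θ), and dA = r dr dθ.

Under the substitution, the integrand becomes 16/(r^2 + 1), so

    ∬_D (16/(x^2 + y^2 + 1)) dA = ∫_{0}^{2π} ∫_{4}^{5} (16/(r^2 + 1)) · r dr dθ.

Inner integral (in r): ∫_{4}^{5} (16/(r^2 + 1)) · r dr = log(208827064576/6975757441).

Outer integral (in θ): ∫_{0}^{2π} (log(208827064576/6975757441)) dθ = log((208827064576/6975757441)^(2π)).

Therefore ∬_D (16/(x^2 + y^2 + 1)) dA = log((208827064576/6975757441)^(2π)).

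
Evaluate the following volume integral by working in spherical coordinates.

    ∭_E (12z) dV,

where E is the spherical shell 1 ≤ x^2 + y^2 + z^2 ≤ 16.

In spherical coordinates, x = ρ sin(φ) cos(θ), y = ρ sin(φ) sin(θ), z = ρ cos(φ), and dV = ρ^2 sin(φ) dρ dφ dθ.

The integrand becomes 12ρ cos(φ), so

    ∭_E (12z) dV = ∫_{0}^{2π} ∫_{0}^{π} ∫_{1}^{4} (12ρ cos(φ)) · ρ^2 sin(φ) dρ dφ dθ.

Inner (ρ): 765sin(2φ)/2.
Middle (φ): 0.
Outer (θ): 0.

Therefore the triple integral equals 0.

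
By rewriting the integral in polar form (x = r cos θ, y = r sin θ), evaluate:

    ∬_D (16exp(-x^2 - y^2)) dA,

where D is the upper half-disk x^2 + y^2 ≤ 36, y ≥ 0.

The region D is 0 ≤ r ≤ 6, 0 ≤ θ ≤ π in polar coordinates, where x = r cos(θ), y = r sin(θ), and dA = r dr dθ.

Under the substitution, the integrand becomes 16exp(-r^2), so

    ∬_D (16exp(-x^2 - y^2)) dA = ∫_{0}^{π} ∫_{0}^{6} (16exp(-r^2)) · r dr dθ.

Inner integral (in r): ∫_{0}^{6} (16exp(-r^2)) · r dr = 8 - 8exp(-36).

Outer integral (in θ): ∫_{0}^{π} (8 - 8exp(-36)) dθ = -8π exp(-36) + 8π.

Therefore ∬_D (16exp(-x^2 - y^2)) dA = -8π exp(-36) + 8π.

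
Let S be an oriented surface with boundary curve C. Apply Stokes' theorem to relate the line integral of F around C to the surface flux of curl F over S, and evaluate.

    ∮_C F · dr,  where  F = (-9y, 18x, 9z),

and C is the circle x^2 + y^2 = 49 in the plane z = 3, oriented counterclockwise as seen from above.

Let S be the flat disk x^2 + y^2 ≤ 49 in the plane z = 3, with upward unit normal n̂ = ẑ. By Stokes' theorem,

    ∮_C F · dr = ∬_S (∇ × F) · n̂ dS = ∬_D (curl F)_z dA,

where D is the disk x^2 + y^2 ≤ 49.

Compute the curl of F = (-9y, 18x, 9z):
    (∇ × F)_x = ∂F_z/∂y - ∂F_y/∂z = 0,
    (∇ × F)_y = ∂F_x/∂z - ∂F_z/∂x = 0,
    (∇ × F)_z = ∂F_y/∂x - ∂F_x/∂y = 27.

On z = 3, (curl F)_z = 27.

Convert to polar (x = r cos θ, y = r sin θ, dA = r dr dθ); the integrand becomes 27, so

    ∬_D (curl F)_z dA = ∫_0^{2π} ∫_0^{7} (27) · r dr dθ.

Inner (r from 0 to 7): 1323/2.
Outer (θ from 0 to 2π): 1323π.

Therefore ∮_C F · dr = 1323π.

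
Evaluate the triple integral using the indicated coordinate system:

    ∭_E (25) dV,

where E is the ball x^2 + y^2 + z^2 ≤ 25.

In spherical coordinates, x = ρ sin(φ) cos(θ), y = ρ sin(φ) sin(θ), z = ρ cos(φ), and dV = ρ^2 sin(φ) dρ dφ dθ.

The integrand becomes 25, so

    ∭_E (25) dV = ∫_{0}^{2π} ∫_{0}^{π} ∫_{0}^{5} (25) · ρ^2 sin(φ) dρ dφ dθ.

Inner (ρ): 3125sin(φ)/3.
Middle (φ): 6250/3.
Outer (θ): 12500π/3.

Therefore the triple integral equals 12500π/3.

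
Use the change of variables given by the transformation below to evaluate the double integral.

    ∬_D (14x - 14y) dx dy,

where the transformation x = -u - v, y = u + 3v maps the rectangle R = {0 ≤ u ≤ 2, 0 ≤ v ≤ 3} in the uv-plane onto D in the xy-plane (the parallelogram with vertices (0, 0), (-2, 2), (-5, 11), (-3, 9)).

Compute the Jacobian determinant of (x, y) with respect to (u, v):

    ∂(x,y)/∂(u,v) = | -1  -1 | = (-1)(3) - (-1)(1) = -2.
                   | 1  3 |

Its absolute value is |J| = 2 (the area scaling factor).

Substituting x = -u - v, y = u + 3v into the integrand,

    14x - 14y → -28u - 56v,

so the integral becomes

    ∬_R (-28u - 56v) · |J| du dv = ∫_0^2 ∫_0^3 (-56u - 112v) dv du.

Inner (v): -168u - 504.
Outer (u): -1344.

Therefore ∬_D (14x - 14y) dx dy = -1344.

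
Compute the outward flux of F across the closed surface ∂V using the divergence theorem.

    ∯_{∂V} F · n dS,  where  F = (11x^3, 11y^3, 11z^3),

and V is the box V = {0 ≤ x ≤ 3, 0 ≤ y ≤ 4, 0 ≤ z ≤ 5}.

By the divergence theorem,

    ∯_{∂V} F · n dS = ∭_V (∇ · F) dV.

Compute the divergence:
    ∇ · F = ∂F_x/∂x + ∂F_y/∂y + ∂F_z/∂z = 33x^2 + 33y^2 + 33z^2.

V is a rectangular box, so dV = dx dy dz with 0 ≤ x ≤ 3, 0 ≤ y ≤ 4, 0 ≤ z ≤ 5.

Integrate (33x^2 + 33y^2 + 33z^2) over V as an iterated integral:

    ∭_V (∇·F) dV = ∫_0^{3} ∫_0^{4} ∫_0^{5} (33x^2 + 33y^2 + 33z^2) dz dy dx.

Inner (z from 0 to 5): 165x^2 + 165y^2 + 1375.
Middle (y from 0 to 4): 660x^2 + 9020.
Outer (x from 0 to 3): 33000.

Therefore ∯_{∂V} F · n dS = 33000.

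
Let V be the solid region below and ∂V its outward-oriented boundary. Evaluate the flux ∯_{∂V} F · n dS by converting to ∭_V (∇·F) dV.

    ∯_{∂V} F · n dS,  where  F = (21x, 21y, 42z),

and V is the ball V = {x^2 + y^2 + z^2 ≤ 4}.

By the divergence theorem,

    ∯_{∂V} F · n dS = ∭_V (∇ · F) dV.

Compute the divergence:
    ∇ · F = ∂F_x/∂x + ∂F_y/∂y + ∂F_z/∂z = 21 + 21 + 42 = 84.

In spherical coordinates, x = ρ sin(φ) cos(θ), y = ρ sin(φ) sin(θ), z = ρ cos(φ), dV = ρ^2 sin(φ) dρ dφ dθ, with 0 ≤ ρ ≤ 2, 0 ≤ φ ≤ π, 0 ≤ θ ≤ 2π.

The integrand, after substitution and multiplying by the volume element, becomes (84) · ρ^2 sin(φ), so

    ∭_V (∇·F) dV = ∫_0^{2π} ∫_0^{π} ∫_0^{2} (84) · ρ^2 sin(φ) dρ dφ dθ.

Inner (ρ from 0 to 2): 224sin(φ).
Middle (φ from 0 to π): 448.
Outer (θ from 0 to 2π): 896π.

Therefore ∯_{∂V} F · n dS = 896π.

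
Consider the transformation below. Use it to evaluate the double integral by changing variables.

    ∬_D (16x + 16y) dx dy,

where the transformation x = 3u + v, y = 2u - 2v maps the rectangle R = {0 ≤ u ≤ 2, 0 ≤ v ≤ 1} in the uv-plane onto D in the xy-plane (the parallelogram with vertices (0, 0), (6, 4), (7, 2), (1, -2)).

Compute the Jacobian determinant of (x, y) with respect to (u, v):

    ∂(x,y)/∂(u,v) = | 3  1 | = (3)(-2) - (1)(2) = -8.
                   | 2  -2 |

Its absolute value is |J| = 8 (the area scaling factor).

Substituting x = 3u + v, y = 2u - 2v into the integrand,

    16x + 16y → 80u - 16v,

so the integral becomes

    ∬_R (80u - 16v) · |J| du dv = ∫_0^2 ∫_0^1 (640u - 128v) dv du.

Inner (v): 640u - 64.
Outer (u): 1152.

Therefore ∬_D (16x + 16y) dx dy = 1152.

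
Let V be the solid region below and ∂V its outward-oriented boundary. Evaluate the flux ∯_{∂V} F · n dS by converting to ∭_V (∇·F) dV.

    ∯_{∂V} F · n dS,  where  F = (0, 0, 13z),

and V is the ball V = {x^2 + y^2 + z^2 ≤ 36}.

By the divergence theorem,

    ∯_{∂V} F · n dS = ∭_V (∇ · F) dV.

Compute the divergence:
    ∇ · F = ∂F_x/∂x + ∂F_y/∂y + ∂F_z/∂z = 0 + 0 + 13 = 13.

In spherical coordinates, x = ρ sin(φ) cos(θ), y = ρ sin(φ) sin(θ), z = ρ cos(φ), dV = ρ^2 sin(φ) dρ dφ dθ, with 0 ≤ ρ ≤ 6, 0 ≤ φ ≤ π, 0 ≤ θ ≤ 2π.

The integrand, after substitution and multiplying by the volume element, becomes (13) · ρ^2 sin(φ), so

    ∭_V (∇·F) dV = ∫_0^{2π} ∫_0^{π} ∫_0^{6} (13) · ρ^2 sin(φ) dρ dφ dθ.

Inner (ρ from 0 to 6): 936sin(φ).
Middle (φ from 0 to π): 1872.
Outer (θ from 0 to 2π): 3744π.

Therefore ∯_{∂V} F · n dS = 3744π.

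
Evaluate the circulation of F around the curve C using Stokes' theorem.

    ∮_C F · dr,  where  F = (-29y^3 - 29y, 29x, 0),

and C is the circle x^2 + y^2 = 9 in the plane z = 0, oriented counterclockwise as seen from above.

Let S be the flat disk x^2 + y^2 ≤ 9 in the plane z = 0, with upward unit normal n̂ = ẑ. By Stokes' theorem,

    ∮_C F · dr = ∬_S (∇ × F) · n̂ dS = ∬_D (curl F)_z dA,

where D is the disk x^2 + y^2 ≤ 9.

Compute the curl of F = (-29y^3 - 29y, 29x, 0):
    (∇ × F)_x = ∂F_z/∂y - ∂F_y/∂z = 0,
    (∇ × F)_y = ∂F_x/∂z - ∂F_z/∂x = 0,
    (∇ × F)_z = ∂F_y/∂x - ∂F_x/∂y = 87y^2 + 58.

On z = 0, (curl F)_z = 87y^2 + 58.

Convert to polar (x = r cos θ, y = r sin θ, dA = r dr dθ); the integrand becomes 87r^2sin(θ)^2 + 58, so

    ∬_D (curl F)_z dA = ∫_0^{2π} ∫_0^{3} (87r^2sin(θ)^2 + 58) · r dr dθ.

Inner (r from 0 to 3): 7047sin(θ)^2/4 + 261.
Outer (θ from 0 to 2π): 9135π/4.

Therefore ∮_C F · dr = 9135π/4.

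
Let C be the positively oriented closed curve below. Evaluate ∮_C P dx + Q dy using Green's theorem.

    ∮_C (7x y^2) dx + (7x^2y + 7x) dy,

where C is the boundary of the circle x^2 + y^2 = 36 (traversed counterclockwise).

Green's theorem converts the closed line integral into a double integral over the enclosed region D:

    ∮_C P dx + Q dy = ∬_D (∂Q/∂x - ∂P/∂y) dA.

Here P = 7x y^2, Q = 7x^2y + 7x, so

    ∂Q/∂x = 14x y + 7,    ∂P/∂y = 14x y,
    ∂Q/∂x - ∂P/∂y = 7.

D is the region x^2 + y^2 ≤ 36. Evaluating the double integral:

In polar coordinates (x = r cos θ, y = r sin θ, dA = r dr dθ) the integrand becomes 7, so

    ∬_D (7) dA = ∫_0^{2π} ∫_0^{6} (7) · r dr dθ.

Inner (r from 0 to 6): 126.
Outer (θ from 0 to 2π): 252π.

Therefore ∮_C P dx + Q dy = 252π.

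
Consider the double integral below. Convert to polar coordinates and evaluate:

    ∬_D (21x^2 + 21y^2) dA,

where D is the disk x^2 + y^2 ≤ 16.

The region D is 0 ≤ r ≤ 4, 0 ≤ θ ≤ 2π in polar coordinates, where x = r cos(θ), y = r sin(θ), and dA = r dr dθ.

Under the substitution, the integrand becomes 21r^2, so

    ∬_D (21x^2 + 21y^2) dA = ∫_{0}^{2π} ∫_{0}^{4} (21r^2) · r dr dθ.

Inner integral (in r): ∫_{0}^{4} (21r^2) · r dr = 1344.

Outer integral (in θ): ∫_{0}^{2π} (1344) dθ = 2688π.

Therefore ∬_D (21x^2 + 21y^2) dA = 2688π.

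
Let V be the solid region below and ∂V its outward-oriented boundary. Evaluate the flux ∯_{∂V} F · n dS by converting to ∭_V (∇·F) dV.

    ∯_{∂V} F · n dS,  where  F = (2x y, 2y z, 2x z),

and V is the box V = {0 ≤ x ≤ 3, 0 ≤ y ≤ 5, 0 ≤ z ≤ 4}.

By the divergence theorem,

    ∯_{∂V} F · n dS = ∭_V (∇ · F) dV.

Compute the divergence:
    ∇ · F = ∂F_x/∂x + ∂F_y/∂y + ∂F_z/∂z = 2y + 2z + 2x = 2x + 2y + 2z.

V is a rectangular box, so dV = dx dy dz with 0 ≤ x ≤ 3, 0 ≤ y ≤ 5, 0 ≤ z ≤ 4.

Integrate (2x + 2y + 2z) over V as an iterated integral:

    ∭_V (∇·F) dV = ∫_0^{3} ∫_0^{5} ∫_0^{4} (2x + 2y + 2z) dz dy dx.

Inner (z from 0 to 4): 8x + 8y + 16.
Middle (y from 0 to 5): 40x + 180.
Outer (x from 0 to 3): 720.

Therefore ∯_{∂V} F · n dS = 720.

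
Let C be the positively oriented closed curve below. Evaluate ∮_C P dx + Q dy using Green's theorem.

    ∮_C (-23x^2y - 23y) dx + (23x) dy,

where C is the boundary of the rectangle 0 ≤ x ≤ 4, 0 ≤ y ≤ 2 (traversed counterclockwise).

Green's theorem converts the closed line integral into a double integral over the enclosed region D:

    ∮_C P dx + Q dy = ∬_D (∂Q/∂x - ∂P/∂y) dA.

Here P = -23x^2y - 23y, Q = 23x, so

    ∂Q/∂x = 23,    ∂P/∂y = -23x^2 - 23,
    ∂Q/∂x - ∂P/∂y = 23x^2 + 46.

D is the region 0 ≤ x ≤ 4, 0 ≤ y ≤ 2. Evaluating the double integral:

    ∬_D (23x^2 + 46) dA = ∫_0^{4} ∫_0^{2} (23x^2 + 46) dy dx.

Inner (y from 0 to 2): 46x^2 + 92.
Outer (x from 0 to 4): 4048/3.

Therefore ∮_C P dx + Q dy = 4048/3.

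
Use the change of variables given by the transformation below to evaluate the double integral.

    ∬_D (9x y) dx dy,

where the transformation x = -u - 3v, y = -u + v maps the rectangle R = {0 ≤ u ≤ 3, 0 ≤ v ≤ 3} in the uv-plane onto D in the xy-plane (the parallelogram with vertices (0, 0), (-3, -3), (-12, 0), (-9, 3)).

Compute the Jacobian determinant of (x, y) with respect to (u, v):

    ∂(x,y)/∂(u,v) = | -1  -3 | = (-1)(1) - (-3)(-1) = -4.
                   | -1  1 |

Its absolute value is |J| = 4 (the area scaling factor).

Substituting x = -u - 3v, y = -u + v into the integrand,

    9x y → 9u^2 + 18u v - 27v^2,

so the integral becomes

    ∬_R (9u^2 + 18u v - 27v^2) · |J| du dv = ∫_0^3 ∫_0^3 (36u^2 + 72u v - 108v^2) dv du.

Inner (v): 108u^2 + 324u - 972.
Outer (u): -486.

Therefore ∬_D (9x y) dx dy = -486.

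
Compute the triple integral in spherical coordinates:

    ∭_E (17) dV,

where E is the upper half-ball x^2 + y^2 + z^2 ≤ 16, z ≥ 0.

In spherical coordinates, x = ρ sin(φ) cos(θ), y = ρ sin(φ) sin(θ), z = ρ cos(φ), and dV = ρ^2 sin(φ) dρ dφ dθ.

The integrand becomes 17, so

    ∭_E (17) dV = ∫_{0}^{2π} ∫_{0}^{π/2} ∫_{0}^{4} (17) · ρ^2 sin(φ) dρ dφ dθ.

Inner (ρ): 1088sin(φ)/3.
Middle (φ): 1088/3.
Outer (θ): 2176π/3.

Therefore the triple integral equals 2176π/3.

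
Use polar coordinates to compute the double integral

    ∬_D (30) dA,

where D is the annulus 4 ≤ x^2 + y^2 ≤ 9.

The region D is 2 ≤ r ≤ 3, 0 ≤ θ ≤ 2π in polar coordinates, where x = r cos(θ), y = r sin(θ), and dA = r dr dθ.

Under the substitution, the integrand becomes 30, so

    ∬_D (30) dA = ∫_{0}^{2π} ∫_{2}^{3} (30) · r dr dθ.

Inner integral (in r): ∫_{2}^{3} (30) · r dr = 75.

Outer integral (in θ): ∫_{0}^{2π} (75) dθ = 150π.

Therefore ∬_D (30) dA = 150π.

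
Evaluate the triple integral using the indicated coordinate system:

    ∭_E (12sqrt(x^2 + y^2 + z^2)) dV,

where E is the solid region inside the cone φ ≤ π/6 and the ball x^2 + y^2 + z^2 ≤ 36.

In spherical coordinates, x = ρ sin(φ) cos(θ), y = ρ sin(φ) sin(θ), z = ρ cos(φ), and dV = ρ^2 sin(φ) dρ dφ dθ.

The integrand becomes 12ρ, so

    ∭_E (12sqrt(x^2 + y^2 + z^2)) dV = ∫_{0}^{2π} ∫_{0}^{π/6} ∫_{0}^{6} (12ρ) · ρ^2 sin(φ) dρ dφ dθ.

Inner (ρ): 3888sin(φ).
Middle (φ): 3888 - 1944sqrt(3).
Outer (θ): 3888π (2 - sqrt(3)).

Therefore the triple integral equals 3888π (2 - sqrt(3)).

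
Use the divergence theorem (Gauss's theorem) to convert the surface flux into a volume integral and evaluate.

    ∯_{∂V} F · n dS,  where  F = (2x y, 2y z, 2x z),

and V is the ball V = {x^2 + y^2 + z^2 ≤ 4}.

By the divergence theorem,

    ∯_{∂V} F · n dS = ∭_V (∇ · F) dV.

Compute the divergence:
    ∇ · F = ∂F_x/∂x + ∂F_y/∂y + ∂F_z/∂z = 2y + 2z + 2x = 2x + 2y + 2z.

In spherical coordinates, x = ρ sin(φ) cos(θ), y = ρ sin(φ) sin(θ), z = ρ cos(φ), dV = ρ^2 sin(φ) dρ dφ dθ, with 0 ≤ ρ ≤ 2, 0 ≤ φ ≤ π, 0 ≤ θ ≤ 2π.

The integrand, after substitution and multiplying by the volume element, becomes (2ρ (sqrt(2)sin(φ)sin(θ + π/4) + cos(φ))) · ρ^2 sin(φ), so

    ∭_V (∇·F) dV = ∫_0^{2π} ∫_0^{π} ∫_0^{2} (2ρ (sqrt(2)sin(φ)sin(θ + π/4) + cos(φ))) · ρ^2 sin(φ) dρ dφ dθ.

Inner (ρ from 0 to 2): 8(sqrt(2)sin(φ)sin(θ + π/4) + cos(φ))sin(φ).
Middle (φ from 0 to π): 4sqrt(2)π sin(θ + π/4).
Outer (θ from 0 to 2π): 0.

Therefore ∯_{∂V} F · n dS = 0.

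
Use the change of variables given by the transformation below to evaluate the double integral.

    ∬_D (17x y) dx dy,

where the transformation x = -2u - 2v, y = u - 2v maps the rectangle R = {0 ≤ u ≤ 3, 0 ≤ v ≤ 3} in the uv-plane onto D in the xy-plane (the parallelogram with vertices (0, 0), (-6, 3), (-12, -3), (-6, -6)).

Compute the Jacobian determinant of (x, y) with respect to (u, v):

    ∂(x,y)/∂(u,v) = | -2  -2 | = (-2)(-2) - (-2)(1) = 6.
                   | 1  -2 |

Its absolute value is |J| = 6 (the area scaling factor).

Substituting x = -2u - 2v, y = u - 2v into the integrand,

    17x y → -34u^2 + 34u v + 68v^2,

so the integral becomes

    ∬_R (-34u^2 + 34u v + 68v^2) · |J| du dv = ∫_0^3 ∫_0^3 (-204u^2 + 204u v + 408v^2) dv du.

Inner (v): -612u^2 + 918u + 3672.
Outer (u): 9639.

Therefore ∬_D (17x y) dx dy = 9639.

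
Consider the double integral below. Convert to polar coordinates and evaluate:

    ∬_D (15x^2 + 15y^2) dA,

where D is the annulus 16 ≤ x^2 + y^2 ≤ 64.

The region D is 4 ≤ r ≤ 8, 0 ≤ θ ≤ 2π in polar coordinates, where x = r cos(θ), y = r sin(θ), and dA = r dr dθ.

Under the substitution, the integrand becomes 15r^2, so

    ∬_D (15x^2 + 15y^2) dA = ∫_{0}^{2π} ∫_{4}^{8} (15r^2) · r dr dθ.

Inner integral (in r): ∫_{4}^{8} (15r^2) · r dr = 14400.

Outer integral (in θ): ∫_{0}^{2π} (14400) dθ = 28800π.

Therefore ∬_D (15x^2 + 15y^2) dA = 28800π.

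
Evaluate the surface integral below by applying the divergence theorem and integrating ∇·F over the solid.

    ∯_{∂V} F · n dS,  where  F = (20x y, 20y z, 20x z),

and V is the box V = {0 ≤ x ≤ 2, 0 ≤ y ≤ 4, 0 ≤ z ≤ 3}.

By the divergence theorem,

    ∯_{∂V} F · n dS = ∭_V (∇ · F) dV.

Compute the divergence:
    ∇ · F = ∂F_x/∂x + ∂F_y/∂y + ∂F_z/∂z = 20y + 20z + 20x = 20x + 20y + 20z.

V is a rectangular box, so dV = dx dy dz with 0 ≤ x ≤ 2, 0 ≤ y ≤ 4, 0 ≤ z ≤ 3.

Integrate (20x + 20y + 20z) over V as an iterated integral:

    ∭_V (∇·F) dV = ∫_0^{2} ∫_0^{4} ∫_0^{3} (20x + 20y + 20z) dz dy dx.

Inner (z from 0 to 3): 60x + 60y + 90.
Middle (y from 0 to 4): 240x + 840.
Outer (x from 0 to 2): 2160.

Therefore ∯_{∂V} F · n dS = 2160.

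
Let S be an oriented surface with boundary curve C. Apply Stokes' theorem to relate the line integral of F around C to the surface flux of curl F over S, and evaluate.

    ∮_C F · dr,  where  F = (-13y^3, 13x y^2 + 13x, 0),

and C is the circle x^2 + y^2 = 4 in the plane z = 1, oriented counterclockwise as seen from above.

Let S be the flat disk x^2 + y^2 ≤ 4 in the plane z = 1, with upward unit normal n̂ = ẑ. By Stokes' theorem,

    ∮_C F · dr = ∬_S (∇ × F) · n̂ dS = ∬_D (curl F)_z dA,

where D is the disk x^2 + y^2 ≤ 4.

Compute the curl of F = (-13y^3, 13x y^2 + 13x, 0):
    (∇ × F)_x = ∂F_z/∂y - ∂F_y/∂z = 0,
    (∇ × F)_y = ∂F_x/∂z - ∂F_z/∂x = 0,
    (∇ × F)_z = ∂F_y/∂x - ∂F_x/∂y = 52y^2 + 13.

On z = 1, (curl F)_z = 52y^2 + 13.

Convert to polar (x = r cos θ, y = r sin θ, dA = r dr dθ); the integrand becomes 52r^2sin(θ)^2 + 13, so

    ∬_D (curl F)_z dA = ∫_0^{2π} ∫_0^{2} (52r^2sin(θ)^2 + 13) · r dr dθ.

Inner (r from 0 to 2): 208sin(θ)^2 + 26.
Outer (θ from 0 to 2π): 260π.

Therefore ∮_C F · dr = 260π.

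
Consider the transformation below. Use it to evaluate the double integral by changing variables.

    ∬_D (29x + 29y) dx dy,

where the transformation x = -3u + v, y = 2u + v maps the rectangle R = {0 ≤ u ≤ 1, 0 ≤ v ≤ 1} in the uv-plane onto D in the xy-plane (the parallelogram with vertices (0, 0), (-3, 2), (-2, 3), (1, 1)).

Compute the Jacobian determinant of (x, y) with respect to (u, v):

    ∂(x,y)/∂(u,v) = | -3  1 | = (-3)(1) - (1)(2) = -5.
                   | 2  1 |

Its absolute value is |J| = 5 (the area scaling factor).

Substituting x = -3u + v, y = 2u + v into the integrand,

    29x + 29y → -29u + 58v,

so the integral becomes

    ∬_R (-29u + 58v) · |J| du dv = ∫_0^1 ∫_0^1 (-145u + 290v) dv du.

Inner (v): 145 - 145u.
Outer (u): 145/2.

Therefore ∬_D (29x + 29y) dx dy = 145/2.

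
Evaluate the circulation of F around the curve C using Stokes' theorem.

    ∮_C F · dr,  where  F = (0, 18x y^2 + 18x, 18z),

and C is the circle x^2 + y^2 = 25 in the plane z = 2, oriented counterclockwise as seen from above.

Let S be the flat disk x^2 + y^2 ≤ 25 in the plane z = 2, with upward unit normal n̂ = ẑ. By Stokes' theorem,

    ∮_C F · dr = ∬_S (∇ × F) · n̂ dS = ∬_D (curl F)_z dA,

where D is the disk x^2 + y^2 ≤ 25.

Compute the curl of F = (0, 18x y^2 + 18x, 18z):
    (∇ × F)_x = ∂F_z/∂y - ∂F_y/∂z = 0,
    (∇ × F)_y = ∂F_x/∂z - ∂F_z/∂x = 0,
    (∇ × F)_z = ∂F_y/∂x - ∂F_x/∂y = 18y^2 + 18.

On z = 2, (curl F)_z = 18y^2 + 18.

Convert to polar (x = r cos θ, y = r sin θ, dA = r dr dθ); the integrand becomes 18r^2sin(θ)^2 + 18, so

    ∬_D (curl F)_z dA = ∫_0^{2π} ∫_0^{5} (18r^2sin(θ)^2 + 18) · r dr dθ.

Inner (r from 0 to 5): 5625sin(θ)^2/2 + 225.
Outer (θ from 0 to 2π): 6525π/2.

Therefore ∮_C F · dr = 6525π/2.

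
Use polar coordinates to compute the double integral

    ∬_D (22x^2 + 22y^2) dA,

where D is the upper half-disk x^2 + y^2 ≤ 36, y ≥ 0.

The region D is 0 ≤ r ≤ 6, 0 ≤ θ ≤ π in polar coordinates, where x = r cos(θ), y = r sin(θ), and dA = r dr dθ.

Under the substitution, the integrand becomes 22r^2, so

    ∬_D (22x^2 + 22y^2) dA = ∫_{0}^{π} ∫_{0}^{6} (22r^2) · r dr dθ.

Inner integral (in r): ∫_{0}^{6} (22r^2) · r dr = 7128.

Outer integral (in θ): ∫_{0}^{π} (7128) dθ = 7128π.

Therefore ∬_D (22x^2 + 22y^2) dA = 7128π.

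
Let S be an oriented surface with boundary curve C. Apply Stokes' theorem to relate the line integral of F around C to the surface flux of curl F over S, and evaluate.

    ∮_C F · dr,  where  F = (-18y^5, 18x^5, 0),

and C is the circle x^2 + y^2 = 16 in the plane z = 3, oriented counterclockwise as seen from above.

Let S be the flat disk x^2 + y^2 ≤ 16 in the plane z = 3, with upward unit normal n̂ = ẑ. By Stokes' theorem,

    ∮_C F · dr = ∬_S (∇ × F) · n̂ dS = ∬_D (curl F)_z dA,

where D is the disk x^2 + y^2 ≤ 16.

Compute the curl of F = (-18y^5, 18x^5, 0):
    (∇ × F)_x = ∂F_z/∂y - ∂F_y/∂z = 0,
    (∇ × F)_y = ∂F_x/∂z - ∂F_z/∂x = 0,
    (∇ × F)_z = ∂F_y/∂x - ∂F_x/∂y = 90x^4 + 90y^4.

On z = 3, (curl F)_z = 90x^4 + 90y^4.

Convert to polar (x = r cos θ, y = r sin θ, dA = r dr dθ); the integrand becomes 90r^4(sin(θ)^4 + cos(θ)^4), so

    ∬_D (curl F)_z dA = ∫_0^{2π} ∫_0^{4} (90r^4(sin(θ)^4 + cos(θ)^4)) · r dr dθ.

Inner (r from 0 to 4): 61440sin(θ)^4 + 61440cos(θ)^4.
Outer (θ from 0 to 2π): 92160π.

Therefore ∮_C F · dr = 92160π.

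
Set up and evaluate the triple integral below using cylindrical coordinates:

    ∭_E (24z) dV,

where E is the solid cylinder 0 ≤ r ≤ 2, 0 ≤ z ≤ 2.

In cylindrical coordinates, x = r cos(θ), y = r sin(θ), z = z, and dV = r dr dθ dz.

The integrand becomes 24z, so

    ∭_E (24z) dV = ∫_{0}^{2π} ∫_{0}^{2} ∫_{0}^{2} (24z) · r dz dr dθ.

Inner (z): 48r.
Middle (r from 0 to 2): 96.
Outer (θ): 192π.

Therefore the triple integral equals 192π.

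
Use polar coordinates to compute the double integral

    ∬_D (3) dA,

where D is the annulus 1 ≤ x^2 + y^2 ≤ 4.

The region D is 1 ≤ r ≤ 2, 0 ≤ θ ≤ 2π in polar coordinates, where x = r cos(θ), y = r sin(θ), and dA = r dr dθ.

Under the substitution, the integrand becomes 3, so

    ∬_D (3) dA = ∫_{0}^{2π} ∫_{1}^{2} (3) · r dr dθ.

Inner integral (in r): ∫_{1}^{2} (3) · r dr = 9/2.

Outer integral (in θ): ∫_{0}^{2π} (9/2) dθ = 9π.

Therefore ∬_D (3) dA = 9π.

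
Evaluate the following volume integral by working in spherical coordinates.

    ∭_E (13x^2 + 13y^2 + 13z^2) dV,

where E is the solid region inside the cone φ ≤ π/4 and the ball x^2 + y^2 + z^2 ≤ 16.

In spherical coordinates, x = ρ sin(φ) cos(θ), y = ρ sin(φ) sin(θ), z = ρ cos(φ), and dV = ρ^2 sin(φ) dρ dφ dθ.

The integrand becomes 13ρ^2, so

    ∭_E (13x^2 + 13y^2 + 13z^2) dV = ∫_{0}^{2π} ∫_{0}^{π/4} ∫_{0}^{4} (13ρ^2) · ρ^2 sin(φ) dρ dφ dθ.

Inner (ρ): 13312sin(φ)/5.
Middle (φ): 13312/5 - 6656sqrt(2)/5.
Outer (θ): 13312π (2 - sqrt(2))/5.

Therefore the triple integral equals 13312π (2 - sqrt(2))/5.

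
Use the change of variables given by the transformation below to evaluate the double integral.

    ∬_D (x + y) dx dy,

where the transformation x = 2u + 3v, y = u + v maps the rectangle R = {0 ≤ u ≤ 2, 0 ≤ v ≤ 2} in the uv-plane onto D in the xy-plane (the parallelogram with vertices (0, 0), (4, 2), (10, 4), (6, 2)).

Compute the Jacobian determinant of (x, y) with respect to (u, v):

    ∂(x,y)/∂(u,v) = | 2  3 | = (2)(1) - (3)(1) = -1.
                   | 1  1 |

Its absolute value is |J| = 1 (the area scaling factor).

Substituting x = 2u + 3v, y = u + v into the integrand,

    x + y → 3u + 4v,

so the integral becomes

    ∬_R (3u + 4v) · |J| du dv = ∫_0^2 ∫_0^2 (3u + 4v) dv du.

Inner (v): 6u + 8.
Outer (u): 28.

Therefore ∬_D (x + y) dx dy = 28.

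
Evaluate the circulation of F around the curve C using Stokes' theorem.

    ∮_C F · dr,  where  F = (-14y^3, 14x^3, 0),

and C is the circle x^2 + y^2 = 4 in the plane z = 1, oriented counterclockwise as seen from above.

Let S be the flat disk x^2 + y^2 ≤ 4 in the plane z = 1, with upward unit normal n̂ = ẑ. By Stokes' theorem,

    ∮_C F · dr = ∬_S (∇ × F) · n̂ dS = ∬_D (curl F)_z dA,

where D is the disk x^2 + y^2 ≤ 4.

Compute the curl of F = (-14y^3, 14x^3, 0):
    (∇ × F)_x = ∂F_z/∂y - ∂F_y/∂z = 0,
    (∇ × F)_y = ∂F_x/∂z - ∂F_z/∂x = 0,
    (∇ × F)_z = ∂F_y/∂x - ∂F_x/∂y = 42x^2 + 42y^2.

On z = 1, (curl F)_z = 42x^2 + 42y^2.

Convert to polar (x = r cos θ, y = r sin θ, dA = r dr dθ); the integrand becomes 42r^2, so

    ∬_D (curl F)_z dA = ∫_0^{2π} ∫_0^{2} (42r^2) · r dr dθ.

Inner (r from 0 to 2): 168.
Outer (θ from 0 to 2π): 336π.

Therefore ∮_C F · dr = 336π.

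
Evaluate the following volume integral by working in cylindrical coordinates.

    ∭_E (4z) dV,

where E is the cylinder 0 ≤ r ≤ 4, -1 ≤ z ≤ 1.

In cylindrical coordinates, x = r cos(θ), y = r sin(θ), z = z, and dV = r dr dθ dz.

The integrand becomes 4z, so

    ∭_E (4z) dV = ∫_{0}^{2π} ∫_{0}^{4} ∫_{-1}^{1} (4z) · r dz dr dθ.

Inner (z): 0.
Middle (r from 0 to 4): 0.
Outer (θ): 0.

Therefore the triple integral equals 0.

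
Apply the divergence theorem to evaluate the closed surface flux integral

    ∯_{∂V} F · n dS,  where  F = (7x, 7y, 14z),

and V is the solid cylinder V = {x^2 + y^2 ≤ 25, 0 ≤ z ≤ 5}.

By the divergence theorem,

    ∯_{∂V} F · n dS = ∭_V (∇ · F) dV.

Compute the divergence:
    ∇ · F = ∂F_x/∂x + ∂F_y/∂y + ∂F_z/∂z = 7 + 7 + 14 = 28.

In cylindrical coordinates, x = r cos(θ), y = r sin(θ), z = z, dV = r dr dθ dz, with 0 ≤ r ≤ 5, 0 ≤ θ ≤ 2π, 0 ≤ z ≤ 5.

The integrand, after substitution and multiplying by the volume element, becomes (28) · r, so

    ∭_V (∇·F) dV = ∫_0^{2π} ∫_0^{5} ∫_0^{5} (28) · r dz dr dθ.

Inner (z from 0 to 5): 140r.
Middle (r from 0 to 5): 1750.
Outer (θ from 0 to 2π): 3500π.

Therefore ∯_{∂V} F · n dS = 3500π.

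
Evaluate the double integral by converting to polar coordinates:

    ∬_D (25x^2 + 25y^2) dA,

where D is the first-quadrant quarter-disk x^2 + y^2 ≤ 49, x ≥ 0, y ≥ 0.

The region D is 0 ≤ r ≤ 7, 0 ≤ θ ≤ π/2 in polar coordinates, where x = r cos(θ), y = r sin(θ), and dA = r dr dθ.

Under the substitution, the integrand becomes 25r^2, so

    ∬_D (25x^2 + 25y^2) dA = ∫_{0}^{π/2} ∫_{0}^{7} (25r^2) · r dr dθ.

Inner integral (in r): ∫_{0}^{7} (25r^2) · r dr = 60025/4.

Outer integral (in θ): ∫_{0}^{π/2} (60025/4) dθ = 60025π/8.

Therefore ∬_D (25x^2 + 25y^2) dA = 60025π/8.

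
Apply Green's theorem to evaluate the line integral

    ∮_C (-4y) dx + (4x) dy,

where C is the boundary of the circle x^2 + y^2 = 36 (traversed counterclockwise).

Green's theorem converts the closed line integral into a double integral over the enclosed region D:

    ∮_C P dx + Q dy = ∬_D (∂Q/∂x - ∂P/∂y) dA.

Here P = -4y, Q = 4x, so

    ∂Q/∂x = 4,    ∂P/∂y = -4,
    ∂Q/∂x - ∂P/∂y = 8.

D is the region x^2 + y^2 ≤ 36. Evaluating the double integral:

In polar coordinates (x = r cos θ, y = r sin θ, dA = r dr dθ) the integrand becomes 8, so

    ∬_D (8) dA = ∫_0^{2π} ∫_0^{6} (8) · r dr dθ.

Inner (r from 0 to 6): 144.
Outer (θ from 0 to 2π): 288π.

Therefore ∮_C P dx + Q dy = 288π.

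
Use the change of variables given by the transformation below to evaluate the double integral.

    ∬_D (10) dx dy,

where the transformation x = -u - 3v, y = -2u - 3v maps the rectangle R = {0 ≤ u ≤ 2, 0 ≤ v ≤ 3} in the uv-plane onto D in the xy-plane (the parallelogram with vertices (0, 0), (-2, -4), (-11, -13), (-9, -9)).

Compute the Jacobian determinant of (x, y) with respect to (u, v):

    ∂(x,y)/∂(u,v) = | -1  -3 | = (-1)(-3) - (-3)(-2) = -3.
                   | -2  -3 |

Its absolute value is |J| = 3 (the area scaling factor).

Substituting x = -u - 3v, y = -2u - 3v into the integrand,

    10 → 10,

so the integral becomes

    ∬_R (10) · |J| du dv = ∫_0^2 ∫_0^3 (30) dv du.

Inner (v): 90.
Outer (u): 180.

Therefore ∬_D (10) dx dy = 180.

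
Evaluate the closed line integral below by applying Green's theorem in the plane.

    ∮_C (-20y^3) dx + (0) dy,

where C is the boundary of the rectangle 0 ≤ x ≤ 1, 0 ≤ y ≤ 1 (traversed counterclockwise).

Green's theorem converts the closed line integral into a double integral over the enclosed region D:

    ∮_C P dx + Q dy = ∬_D (∂Q/∂x - ∂P/∂y) dA.

Here P = -20y^3, Q = 0, so

    ∂Q/∂x = 0,    ∂P/∂y = -60y^2,
    ∂Q/∂x - ∂P/∂y = 60y^2.

D is the region 0 ≤ x ≤ 1, 0 ≤ y ≤ 1. Evaluating the double integral:

    ∬_D (60y^2) dA = ∫_0^{1} ∫_0^{1} (60y^2) dy dx.

Inner (y from 0 to 1): 20.
Outer (x from 0 to 1): 20.

Therefore ∮_C P dx + Q dy = 20.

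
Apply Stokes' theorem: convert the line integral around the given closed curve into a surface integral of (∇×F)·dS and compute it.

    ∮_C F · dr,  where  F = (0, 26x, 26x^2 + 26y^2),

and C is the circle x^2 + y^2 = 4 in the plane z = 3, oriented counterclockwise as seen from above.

Let S be the flat disk x^2 + y^2 ≤ 4 in the plane z = 3, with upward unit normal n̂ = ẑ. By Stokes' theorem,

    ∮_C F · dr = ∬_S (∇ × F) · n̂ dS = ∬_D (curl F)_z dA,

where D is the disk x^2 + y^2 ≤ 4.

Compute the curl of F = (0, 26x, 26x^2 + 26y^2):
    (∇ × F)_x = ∂F_z/∂y - ∂F_y/∂z = 52y,
    (∇ × F)_y = ∂F_x/∂z - ∂F_z/∂x = -52x,
    (∇ × F)_z = ∂F_y/∂x - ∂F_x/∂y = 26.

On z = 3, (curl F)_z = 26.

Convert to polar (x = r cos θ, y = r sin θ, dA = r dr dθ); the integrand becomes 26, so

    ∬_D (curl F)_z dA = ∫_0^{2π} ∫_0^{2} (26) · r dr dθ.

Inner (r from 0 to 2): 52.
Outer (θ from 0 to 2π): 104π.

Therefore ∮_C F · dr = 104π.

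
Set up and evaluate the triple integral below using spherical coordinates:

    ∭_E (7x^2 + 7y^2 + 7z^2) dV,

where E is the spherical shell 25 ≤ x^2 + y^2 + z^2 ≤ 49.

In spherical coordinates, x = ρ sin(φ) cos(θ), y = ρ sin(φ) sin(θ), z = ρ cos(φ), and dV = ρ^2 sin(φ) dρ dφ dθ.

The integrand becomes 7ρ^2, so

    ∭_E (7x^2 + 7y^2 + 7z^2) dV = ∫_{0}^{2π} ∫_{0}^{π} ∫_{5}^{7} (7ρ^2) · ρ^2 sin(φ) dρ dφ dθ.

Inner (ρ): 95774sin(φ)/5.
Middle (φ): 191548/5.
Outer (θ): 383096π/5.

Therefore the triple integral equals 383096π/5.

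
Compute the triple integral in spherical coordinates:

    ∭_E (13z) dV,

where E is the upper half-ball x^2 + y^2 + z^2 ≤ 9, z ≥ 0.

In spherical coordinates, x = ρ sin(φ) cos(θ), y = ρ sin(φ) sin(θ), z = ρ cos(φ), and dV = ρ^2 sin(φ) dρ dφ dθ.

The integrand becomes 13ρ cos(φ), so

    ∭_E (13z) dV = ∫_{0}^{2π} ∫_{0}^{π/2} ∫_{0}^{3} (13ρ cos(φ)) · ρ^2 sin(φ) dρ dφ dθ.

Inner (ρ): 1053sin(2φ)/8.
Middle (φ): 1053/8.
Outer (θ): 1053π/4.

Therefore the triple integral equals 1053π/4.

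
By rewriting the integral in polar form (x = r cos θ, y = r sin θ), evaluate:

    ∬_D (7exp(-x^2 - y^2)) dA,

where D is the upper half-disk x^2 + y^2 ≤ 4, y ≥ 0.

The region D is 0 ≤ r ≤ 2, 0 ≤ θ ≤ π in polar coordinates, where x = r cos(θ), y = r sin(θ), and dA = r dr dθ.

Under the substitution, the integrand becomes 7exp(-r^2), so

    ∬_D (7exp(-x^2 - y^2)) dA = ∫_{0}^{π} ∫_{0}^{2} (7exp(-r^2)) · r dr dθ.

Inner integral (in r): ∫_{0}^{2} (7exp(-r^2)) · r dr = 7/2 - 7exp(-4)/2.

Outer integral (in θ): ∫_{0}^{π} (7/2 - 7exp(-4)/2) dθ = -7π (1 - exp(4))exp(-4)/2.

Therefore ∬_D (7exp(-x^2 - y^2)) dA = -7π (1 - exp(4))exp(-4)/2.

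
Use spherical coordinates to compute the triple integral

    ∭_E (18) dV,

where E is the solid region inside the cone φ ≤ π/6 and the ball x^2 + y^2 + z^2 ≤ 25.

In spherical coordinates, x = ρ sin(φ) cos(θ), y = ρ sin(φ) sin(θ), z = ρ cos(φ), and dV = ρ^2 sin(φ) dρ dφ dθ.

The integrand becomes 18, so

    ∭_E (18) dV = ∫_{0}^{2π} ∫_{0}^{π/6} ∫_{0}^{5} (18) · ρ^2 sin(φ) dρ dφ dθ.

Inner (ρ): 750sin(φ).
Middle (φ): 750 - 375sqrt(3).
Outer (θ): 750π (2 - sqrt(3)).

Therefore the triple integral equals 750π (2 - sqrt(3)).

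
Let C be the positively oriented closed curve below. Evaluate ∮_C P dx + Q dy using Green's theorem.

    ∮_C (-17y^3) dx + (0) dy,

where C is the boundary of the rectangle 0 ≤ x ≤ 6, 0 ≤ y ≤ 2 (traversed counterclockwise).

Green's theorem converts the closed line integral into a double integral over the enclosed region D:

    ∮_C P dx + Q dy = ∬_D (∂Q/∂x - ∂P/∂y) dA.

Here P = -17y^3, Q = 0, so

    ∂Q/∂x = 0,    ∂P/∂y = -51y^2,
    ∂Q/∂x - ∂P/∂y = 51y^2.

D is the region 0 ≤ x ≤ 6, 0 ≤ y ≤ 2. Evaluating the double integral:

    ∬_D (51y^2) dA = ∫_0^{6} ∫_0^{2} (51y^2) dy dx.

Inner (y from 0 to 2): 136.
Outer (x from 0 to 6): 816.

Therefore ∮_C P dx + Q dy = 816.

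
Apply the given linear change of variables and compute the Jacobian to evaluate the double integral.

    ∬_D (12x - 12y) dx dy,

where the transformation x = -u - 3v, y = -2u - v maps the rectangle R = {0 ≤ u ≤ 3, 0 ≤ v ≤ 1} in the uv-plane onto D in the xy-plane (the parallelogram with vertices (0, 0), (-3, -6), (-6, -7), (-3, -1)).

Compute the Jacobian determinant of (x, y) with respect to (u, v):

    ∂(x,y)/∂(u,v) = | -1  -3 | = (-1)(-1) - (-3)(-2) = -5.
                   | -2  -1 |

Its absolute value is |J| = 5 (the area scaling factor).

Substituting x = -u - 3v, y = -2u - v into the integrand,

    12x - 12y → 12u - 24v,

so the integral becomes

    ∬_R (12u - 24v) · |J| du dv = ∫_0^3 ∫_0^1 (60u - 120v) dv du.

Inner (v): 60u - 60.
Outer (u): 90.

Therefore ∬_D (12x - 12y) dx dy = 90.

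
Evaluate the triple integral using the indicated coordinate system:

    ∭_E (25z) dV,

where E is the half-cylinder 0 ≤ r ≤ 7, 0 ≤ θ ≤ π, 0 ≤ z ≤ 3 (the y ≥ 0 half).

In cylindrical coordinates, x = r cos(θ), y = r sin(θ), z = z, and dV = r dr dθ dz.

The integrand becomes 25z, so

    ∭_E (25z) dV = ∫_{0}^{π} ∫_{0}^{7} ∫_{0}^{3} (25z) · r dz dr dθ.

Inner (z): 225r/2.
Middle (r from 0 to 7): 11025/4.
Outer (θ): 11025π/4.

Therefore the triple integral equals 11025π/4.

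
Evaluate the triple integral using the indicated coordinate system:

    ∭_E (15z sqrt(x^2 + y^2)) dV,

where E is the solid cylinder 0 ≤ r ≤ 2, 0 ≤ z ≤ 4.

In cylindrical coordinates, x = r cos(θ), y = r sin(θ), z = z, and dV = r dr dθ dz.

The integrand becomes 15r z, so

    ∭_E (15z sqrt(x^2 + y^2)) dV = ∫_{0}^{2π} ∫_{0}^{2} ∫_{0}^{4} (15r z) · r dz dr dθ.

Inner (z): 120r^2.
Middle (r from 0 to 2): 320.
Outer (θ): 640π.

Therefore the triple integral equals 640π.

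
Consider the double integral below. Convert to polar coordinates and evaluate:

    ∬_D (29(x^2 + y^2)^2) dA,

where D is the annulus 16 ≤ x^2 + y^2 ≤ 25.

The region D is 4 ≤ r ≤ 5, 0 ≤ θ ≤ 2π in polar coordinates, where x = r cos(θ), y = r sin(θ), and dA = r dr dθ.

Under the substitution, the integrand becomes 29r^4, so

    ∬_D (29(x^2 + y^2)^2) dA = ∫_{0}^{2π} ∫_{4}^{5} (29r^4) · r dr dθ.

Inner integral (in r): ∫_{4}^{5} (29r^4) · r dr = 111447/2.

Outer integral (in θ): ∫_{0}^{2π} (111447/2) dθ = 111447π.

Therefore ∬_D (29(x^2 + y^2)^2) dA = 111447π.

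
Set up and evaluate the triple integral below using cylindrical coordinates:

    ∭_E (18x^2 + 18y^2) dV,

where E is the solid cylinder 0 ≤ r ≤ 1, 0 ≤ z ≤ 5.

In cylindrical coordinates, x = r cos(θ), y = r sin(θ), z = z, and dV = r dr dθ dz.

The integrand becomes 18r^2, so

    ∭_E (18x^2 + 18y^2) dV = ∫_{0}^{2π} ∫_{0}^{1} ∫_{0}^{5} (18r^2) · r dz dr dθ.

Inner (z): 90r^3.
Middle (r from 0 to 1): 45/2.
Outer (θ): 45π.

Therefore the triple integral equals 45π.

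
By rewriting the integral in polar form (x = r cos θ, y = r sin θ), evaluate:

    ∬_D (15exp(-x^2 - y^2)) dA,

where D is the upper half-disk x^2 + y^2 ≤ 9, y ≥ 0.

The region D is 0 ≤ r ≤ 3, 0 ≤ θ ≤ π in polar coordinates, where x = r cos(θ), y = r sin(θ), and dA = r dr dθ.

Under the substitution, the integrand becomes 15exp(-r^2), so

    ∬_D (15exp(-x^2 - y^2)) dA = ∫_{0}^{π} ∫_{0}^{3} (15exp(-r^2)) · r dr dθ.

Inner integral (in r): ∫_{0}^{3} (15exp(-r^2)) · r dr = 15/2 - 15exp(-9)/2.

Outer integral (in θ): ∫_{0}^{π} (15/2 - 15exp(-9)/2) dθ = -15π (1 - exp(9))exp(-9)/2.

Therefore ∬_D (15exp(-x^2 - y^2)) dA = -15π (1 - exp(9))exp(-9)/2.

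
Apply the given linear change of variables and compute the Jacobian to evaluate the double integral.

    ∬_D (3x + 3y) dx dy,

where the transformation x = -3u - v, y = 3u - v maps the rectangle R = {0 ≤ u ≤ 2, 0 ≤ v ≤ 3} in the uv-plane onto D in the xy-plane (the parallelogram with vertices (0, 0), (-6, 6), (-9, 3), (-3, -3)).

Compute the Jacobian determinant of (x, y) with respect to (u, v):

    ∂(x,y)/∂(u,v) = | -3  -1 | = (-3)(-1) - (-1)(3) = 6.
                   | 3  -1 |

Its absolute value is |J| = 6 (the area scaling factor).

Substituting x = -3u - v, y = 3u - v into the integrand,

    3x + 3y → -6v,

so the integral becomes

    ∬_R (-6v) · |J| du dv = ∫_0^2 ∫_0^3 (-36v) dv du.

Inner (v): -162.
Outer (u): -324.

Therefore ∬_D (3x + 3y) dx dy = -324.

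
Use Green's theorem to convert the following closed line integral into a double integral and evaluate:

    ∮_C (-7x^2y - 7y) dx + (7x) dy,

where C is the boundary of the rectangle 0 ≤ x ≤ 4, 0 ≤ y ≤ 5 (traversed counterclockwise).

Green's theorem converts the closed line integral into a double integral over the enclosed region D:

    ∮_C P dx + Q dy = ∬_D (∂Q/∂x - ∂P/∂y) dA.

Here P = -7x^2y - 7y, Q = 7x, so

    ∂Q/∂x = 7,    ∂P/∂y = -7x^2 - 7,
    ∂Q/∂x - ∂P/∂y = 7x^2 + 14.

D is the region 0 ≤ x ≤ 4, 0 ≤ y ≤ 5. Evaluating the double integral:

    ∬_D (7x^2 + 14) dA = ∫_0^{4} ∫_0^{5} (7x^2 + 14) dy dx.

Inner (y from 0 to 5): 35x^2 + 70.
Outer (x from 0 to 4): 3080/3.

Therefore ∮_C P dx + Q dy = 3080/3.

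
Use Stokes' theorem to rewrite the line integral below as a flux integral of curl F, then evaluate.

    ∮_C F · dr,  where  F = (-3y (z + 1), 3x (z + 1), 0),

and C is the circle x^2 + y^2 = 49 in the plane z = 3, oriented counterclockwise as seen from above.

Let S be the flat disk x^2 + y^2 ≤ 49 in the plane z = 3, with upward unit normal n̂ = ẑ. By Stokes' theorem,

    ∮_C F · dr = ∬_S (∇ × F) · n̂ dS = ∬_D (curl F)_z dA,

where D is the disk x^2 + y^2 ≤ 49.

Compute the curl of F = (-3y (z + 1), 3x (z + 1), 0):
    (∇ × F)_x = ∂F_z/∂y - ∂F_y/∂z = -3x,
    (∇ × F)_y = ∂F_x/∂z - ∂F_z/∂x = -3y,
    (∇ × F)_z = ∂F_y/∂x - ∂F_x/∂y = 6z + 6.

On z = 3, (curl F)_z = 24.

Convert to polar (x = r cos θ, y = r sin θ, dA = r dr dθ); the integrand becomes 24, so

    ∬_D (curl F)_z dA = ∫_0^{2π} ∫_0^{7} (24) · r dr dθ.

Inner (r from 0 to 7): 588.
Outer (θ from 0 to 2π): 1176π.

Therefore ∮_C F · dr = 1176π.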